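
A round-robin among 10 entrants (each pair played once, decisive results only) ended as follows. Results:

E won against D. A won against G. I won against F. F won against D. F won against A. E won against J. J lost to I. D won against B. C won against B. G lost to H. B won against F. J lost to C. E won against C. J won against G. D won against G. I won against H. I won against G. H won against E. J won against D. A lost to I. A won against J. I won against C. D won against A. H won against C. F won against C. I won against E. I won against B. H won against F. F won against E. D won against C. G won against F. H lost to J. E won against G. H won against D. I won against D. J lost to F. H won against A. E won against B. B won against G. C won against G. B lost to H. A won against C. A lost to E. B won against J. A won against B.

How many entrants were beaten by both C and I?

C beat: B, G, J.
I beat: A, B, C, D, E, F, G, H, J.
Both beat: B, G, J — 3.

3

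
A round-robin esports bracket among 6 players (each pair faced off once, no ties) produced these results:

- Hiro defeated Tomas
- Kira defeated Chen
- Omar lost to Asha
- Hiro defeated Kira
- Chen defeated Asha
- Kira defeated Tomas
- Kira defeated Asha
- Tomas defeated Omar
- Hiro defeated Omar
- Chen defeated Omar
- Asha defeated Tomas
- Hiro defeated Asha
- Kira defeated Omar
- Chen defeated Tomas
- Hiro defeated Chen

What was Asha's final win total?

Asha's results: beat Omar, Tomas; lost to Chen, Kira, Hiro.
That is 2 wins.

2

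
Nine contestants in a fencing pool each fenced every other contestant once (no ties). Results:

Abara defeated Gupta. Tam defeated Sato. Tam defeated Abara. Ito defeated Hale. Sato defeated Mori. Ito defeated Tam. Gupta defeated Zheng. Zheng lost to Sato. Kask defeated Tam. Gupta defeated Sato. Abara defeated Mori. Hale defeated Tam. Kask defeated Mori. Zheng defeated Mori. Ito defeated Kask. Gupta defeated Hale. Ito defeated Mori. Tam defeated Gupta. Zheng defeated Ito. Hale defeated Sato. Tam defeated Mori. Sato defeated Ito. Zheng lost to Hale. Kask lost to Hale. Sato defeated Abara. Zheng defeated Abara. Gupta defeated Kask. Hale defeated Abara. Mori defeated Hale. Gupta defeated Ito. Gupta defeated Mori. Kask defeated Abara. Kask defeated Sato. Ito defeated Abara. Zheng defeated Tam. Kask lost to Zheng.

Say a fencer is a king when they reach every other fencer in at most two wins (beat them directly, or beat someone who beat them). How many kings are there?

Zheng reaches everyone (king).
Kask reaches everyone (king).
Tam reaches everyone (king).
Gupta reaches everyone (king).
Hale reaches everyone (king).
Ito reaches everyone (king).
Abara cannot reach Tam in two steps.
Mori cannot reach Gupta, Ito in two steps.
Sato reaches everyone (king).
Kings: Zheng, Kask, Tam, Gupta, Hale, Ito, Sato — 7.

7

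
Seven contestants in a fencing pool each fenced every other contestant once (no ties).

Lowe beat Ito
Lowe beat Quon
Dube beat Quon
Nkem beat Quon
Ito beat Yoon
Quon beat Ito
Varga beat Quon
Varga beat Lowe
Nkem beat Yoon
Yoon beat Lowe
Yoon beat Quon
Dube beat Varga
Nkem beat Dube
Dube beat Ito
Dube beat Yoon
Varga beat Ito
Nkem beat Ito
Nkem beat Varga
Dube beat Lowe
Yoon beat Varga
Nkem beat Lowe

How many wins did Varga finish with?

Varga's results: beat Quon, Ito, Lowe; lost to Nkem, Yoon, Dube.
That is 3 wins.

3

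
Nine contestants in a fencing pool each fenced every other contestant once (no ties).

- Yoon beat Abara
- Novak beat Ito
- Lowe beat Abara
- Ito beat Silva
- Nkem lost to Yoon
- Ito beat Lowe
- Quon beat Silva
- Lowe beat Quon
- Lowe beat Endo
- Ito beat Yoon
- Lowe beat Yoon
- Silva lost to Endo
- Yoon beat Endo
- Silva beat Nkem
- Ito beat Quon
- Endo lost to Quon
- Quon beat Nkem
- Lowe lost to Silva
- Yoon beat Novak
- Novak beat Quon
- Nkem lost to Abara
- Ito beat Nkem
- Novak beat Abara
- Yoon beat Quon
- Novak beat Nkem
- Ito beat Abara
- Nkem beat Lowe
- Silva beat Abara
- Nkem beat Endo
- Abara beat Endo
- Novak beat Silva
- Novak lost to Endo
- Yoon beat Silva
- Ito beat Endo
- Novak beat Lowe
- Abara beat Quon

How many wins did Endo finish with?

Endo's results: beat Silva, Novak; lost to Quon, Yoon, Lowe, Abara, Nkem, Ito.
That is 2 wins.

2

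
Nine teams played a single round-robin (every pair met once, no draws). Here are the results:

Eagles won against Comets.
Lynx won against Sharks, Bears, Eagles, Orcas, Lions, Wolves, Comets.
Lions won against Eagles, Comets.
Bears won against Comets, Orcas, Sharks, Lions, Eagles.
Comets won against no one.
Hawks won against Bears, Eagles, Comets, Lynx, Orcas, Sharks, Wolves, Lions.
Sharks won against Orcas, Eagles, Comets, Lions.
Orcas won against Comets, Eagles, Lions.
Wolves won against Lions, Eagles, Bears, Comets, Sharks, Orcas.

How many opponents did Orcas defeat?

Orcas' results: beat Lions, Comets, Eagles; lost to Sharks, Hawks, Wolves, Lynx, Bears.
That is 3 wins.

3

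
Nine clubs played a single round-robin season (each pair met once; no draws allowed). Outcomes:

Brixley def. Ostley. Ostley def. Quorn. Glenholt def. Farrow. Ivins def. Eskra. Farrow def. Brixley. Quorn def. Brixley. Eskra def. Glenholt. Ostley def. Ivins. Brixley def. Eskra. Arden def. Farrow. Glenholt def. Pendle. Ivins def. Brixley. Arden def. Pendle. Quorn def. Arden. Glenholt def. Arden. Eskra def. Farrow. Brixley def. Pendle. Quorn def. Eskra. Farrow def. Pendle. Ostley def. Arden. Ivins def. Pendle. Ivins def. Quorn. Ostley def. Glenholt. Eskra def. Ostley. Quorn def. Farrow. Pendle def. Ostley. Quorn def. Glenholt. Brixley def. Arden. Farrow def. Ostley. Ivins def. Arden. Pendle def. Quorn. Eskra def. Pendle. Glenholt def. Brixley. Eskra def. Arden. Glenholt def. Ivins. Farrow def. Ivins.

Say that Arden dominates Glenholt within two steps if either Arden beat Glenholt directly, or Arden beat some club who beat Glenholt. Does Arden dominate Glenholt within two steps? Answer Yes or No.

Arden did not beat Glenholt directly.
Arden beat Pendle, Farrow, but each of them lost to Glenholt. No two-step path.

No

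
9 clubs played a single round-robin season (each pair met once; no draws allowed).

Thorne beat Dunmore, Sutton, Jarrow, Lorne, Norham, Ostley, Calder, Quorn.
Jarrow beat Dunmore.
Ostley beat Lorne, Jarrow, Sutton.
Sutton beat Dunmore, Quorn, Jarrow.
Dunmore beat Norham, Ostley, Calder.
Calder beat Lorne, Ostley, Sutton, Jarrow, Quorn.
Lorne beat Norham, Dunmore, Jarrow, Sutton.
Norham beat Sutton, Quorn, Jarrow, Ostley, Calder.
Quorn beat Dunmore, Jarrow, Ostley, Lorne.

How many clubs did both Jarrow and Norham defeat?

Jarrow beat: Dunmore.
Norham beat: Calder, Quorn, Ostley, Sutton, Jarrow.
No one was beaten by both.

0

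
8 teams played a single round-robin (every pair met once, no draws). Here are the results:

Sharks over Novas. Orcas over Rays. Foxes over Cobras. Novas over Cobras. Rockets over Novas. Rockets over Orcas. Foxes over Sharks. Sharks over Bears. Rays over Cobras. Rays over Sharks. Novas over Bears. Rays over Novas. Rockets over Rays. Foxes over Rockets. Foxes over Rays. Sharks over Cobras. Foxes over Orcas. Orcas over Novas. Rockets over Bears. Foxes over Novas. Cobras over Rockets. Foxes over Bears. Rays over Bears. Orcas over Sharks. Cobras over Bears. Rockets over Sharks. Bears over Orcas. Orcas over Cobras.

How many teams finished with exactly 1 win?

1

Win totals: Rays 4, Rockets 5, Novas 2, Sharks 3, Foxes 7, Cobras 2, Bears 1, Orcas 4.
Exactly 1: Bears — 1 team.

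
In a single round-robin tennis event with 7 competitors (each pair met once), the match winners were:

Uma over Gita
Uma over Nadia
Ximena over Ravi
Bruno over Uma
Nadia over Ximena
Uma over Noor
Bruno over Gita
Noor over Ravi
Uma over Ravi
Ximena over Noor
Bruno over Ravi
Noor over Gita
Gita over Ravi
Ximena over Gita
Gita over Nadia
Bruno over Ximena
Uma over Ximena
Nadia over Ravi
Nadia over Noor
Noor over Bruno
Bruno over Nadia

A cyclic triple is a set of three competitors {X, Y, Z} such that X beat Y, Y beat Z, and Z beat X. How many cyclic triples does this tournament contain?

5

Win totals: Noor 3, Ravi 0, Nadia 3, Ximena 3, Bruno 5, Gita 2, Uma 5.
A competitor with w wins dominates both others in C(w,2) triples; summing gives 3 + 0 + 3 + 3 + 10 + 1 + 10 = 30 transitive triples.
Total triples C(7,3) = 35, so cyclic triples = 35 − 30 = 5.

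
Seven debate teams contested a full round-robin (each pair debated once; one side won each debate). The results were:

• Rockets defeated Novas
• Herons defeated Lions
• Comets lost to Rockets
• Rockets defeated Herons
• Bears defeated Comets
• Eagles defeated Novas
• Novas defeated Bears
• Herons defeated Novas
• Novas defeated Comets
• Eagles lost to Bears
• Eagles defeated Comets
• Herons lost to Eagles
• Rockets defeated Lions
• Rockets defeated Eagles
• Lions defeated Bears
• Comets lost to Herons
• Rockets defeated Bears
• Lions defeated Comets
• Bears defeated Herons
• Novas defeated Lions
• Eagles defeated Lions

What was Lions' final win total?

Lions' results: beat Comets, Bears; lost to Herons, Eagles, Rockets, Novas.
That is 2 wins.

2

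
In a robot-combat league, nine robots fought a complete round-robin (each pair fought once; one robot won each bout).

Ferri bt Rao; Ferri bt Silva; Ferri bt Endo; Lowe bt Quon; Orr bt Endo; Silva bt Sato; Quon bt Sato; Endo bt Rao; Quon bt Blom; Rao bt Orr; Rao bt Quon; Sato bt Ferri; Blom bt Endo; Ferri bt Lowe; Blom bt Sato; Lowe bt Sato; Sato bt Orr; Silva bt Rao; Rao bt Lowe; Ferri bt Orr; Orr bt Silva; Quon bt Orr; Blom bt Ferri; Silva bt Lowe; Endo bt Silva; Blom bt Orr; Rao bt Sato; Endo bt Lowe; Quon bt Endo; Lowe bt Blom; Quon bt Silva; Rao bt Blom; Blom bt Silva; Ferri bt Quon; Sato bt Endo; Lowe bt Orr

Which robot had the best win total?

Win totals: Sato 3, Lowe 4, Blom 5, Quon 5, Rao 5, Orr 2, Ferri 6, Silva 3, Endo 3.
Ferri leads with 6 wins (next highest: 5).

Ferri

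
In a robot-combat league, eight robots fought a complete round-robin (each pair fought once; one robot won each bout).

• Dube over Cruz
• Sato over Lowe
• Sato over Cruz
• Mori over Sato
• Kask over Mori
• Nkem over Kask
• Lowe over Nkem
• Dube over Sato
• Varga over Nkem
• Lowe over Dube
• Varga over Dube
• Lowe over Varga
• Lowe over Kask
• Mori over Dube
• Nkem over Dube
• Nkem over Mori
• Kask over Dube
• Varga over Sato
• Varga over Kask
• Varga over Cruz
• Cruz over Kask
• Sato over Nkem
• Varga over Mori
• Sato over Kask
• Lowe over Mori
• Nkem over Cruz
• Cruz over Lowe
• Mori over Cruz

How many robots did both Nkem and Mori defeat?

Nkem beat: Dube, Mori, Cruz, Kask.
Mori beat: Sato, Dube, Cruz.
Both beat: Dube, Cruz — 2.

2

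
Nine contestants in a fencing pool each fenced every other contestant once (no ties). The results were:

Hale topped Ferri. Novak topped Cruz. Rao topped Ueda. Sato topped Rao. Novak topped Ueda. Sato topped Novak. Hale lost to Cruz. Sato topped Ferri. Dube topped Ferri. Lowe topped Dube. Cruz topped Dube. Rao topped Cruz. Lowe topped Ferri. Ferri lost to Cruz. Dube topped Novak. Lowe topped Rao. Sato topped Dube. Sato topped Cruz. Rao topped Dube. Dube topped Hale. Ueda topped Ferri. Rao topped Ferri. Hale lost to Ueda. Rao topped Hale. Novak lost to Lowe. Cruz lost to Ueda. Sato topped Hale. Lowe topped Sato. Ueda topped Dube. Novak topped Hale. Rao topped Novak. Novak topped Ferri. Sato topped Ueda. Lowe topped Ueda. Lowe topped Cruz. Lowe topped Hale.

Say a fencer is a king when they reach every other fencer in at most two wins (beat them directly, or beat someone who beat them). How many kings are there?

1

Lowe reaches everyone (king).
Ueda cannot reach Lowe, Sato, Rao in two steps.
Sato cannot reach Lowe in two steps.
Cruz cannot reach Lowe, Ueda, Sato, Rao in two steps.
Dube cannot reach Lowe, Sato, Rao in two steps.
Hale cannot reach Lowe, Ueda, Sato, Cruz, Dube, Novak, Rao in two steps.
Ferri cannot reach Lowe, Ueda, Sato, Cruz, Dube, Hale, Novak, Rao in two steps.
Novak cannot reach Lowe, Sato, Rao in two steps.
Rao cannot reach Lowe, Sato in two steps.
Kings: Lowe — 1.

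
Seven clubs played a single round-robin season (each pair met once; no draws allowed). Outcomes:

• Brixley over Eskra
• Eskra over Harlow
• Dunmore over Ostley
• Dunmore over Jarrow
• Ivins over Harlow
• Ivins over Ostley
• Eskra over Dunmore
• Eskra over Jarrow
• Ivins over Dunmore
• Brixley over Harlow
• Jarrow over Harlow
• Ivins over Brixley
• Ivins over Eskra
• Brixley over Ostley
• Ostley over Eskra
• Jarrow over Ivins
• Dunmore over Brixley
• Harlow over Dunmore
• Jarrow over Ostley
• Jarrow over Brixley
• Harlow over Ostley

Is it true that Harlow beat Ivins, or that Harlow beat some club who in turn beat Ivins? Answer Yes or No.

No

Harlow did not beat Ivins directly.
Harlow beat Dunmore, Ostley, but each of them lost to Ivins. No two-step path.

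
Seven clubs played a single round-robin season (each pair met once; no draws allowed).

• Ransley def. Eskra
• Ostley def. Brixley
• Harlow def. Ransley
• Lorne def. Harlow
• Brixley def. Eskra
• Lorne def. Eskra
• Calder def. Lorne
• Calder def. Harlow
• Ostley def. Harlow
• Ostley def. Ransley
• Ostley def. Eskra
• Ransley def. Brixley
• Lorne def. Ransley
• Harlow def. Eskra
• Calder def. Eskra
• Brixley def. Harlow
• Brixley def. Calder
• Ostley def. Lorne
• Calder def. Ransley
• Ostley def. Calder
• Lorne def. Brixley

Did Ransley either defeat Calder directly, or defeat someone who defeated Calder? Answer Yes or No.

Ransley did not beat Calder directly.
Ransley beat Eskra, Brixley. Of those, Brixley beat Calder.

Yes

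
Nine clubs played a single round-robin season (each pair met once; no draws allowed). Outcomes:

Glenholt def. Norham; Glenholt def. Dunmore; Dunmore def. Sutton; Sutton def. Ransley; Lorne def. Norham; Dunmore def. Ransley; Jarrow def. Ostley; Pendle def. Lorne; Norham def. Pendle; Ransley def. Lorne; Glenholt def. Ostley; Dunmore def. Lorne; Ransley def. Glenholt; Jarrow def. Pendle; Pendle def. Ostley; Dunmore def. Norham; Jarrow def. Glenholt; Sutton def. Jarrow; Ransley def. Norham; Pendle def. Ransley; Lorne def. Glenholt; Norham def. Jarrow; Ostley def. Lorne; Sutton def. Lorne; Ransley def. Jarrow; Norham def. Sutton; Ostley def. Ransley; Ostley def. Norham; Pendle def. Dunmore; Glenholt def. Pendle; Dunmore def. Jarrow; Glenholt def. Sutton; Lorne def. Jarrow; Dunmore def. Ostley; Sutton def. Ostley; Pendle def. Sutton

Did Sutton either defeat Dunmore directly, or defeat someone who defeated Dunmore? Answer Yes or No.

No

Sutton did not beat Dunmore directly.
Sutton beat Ostley, Lorne, Ransley, Jarrow, but each of them lost to Dunmore. No two-step path.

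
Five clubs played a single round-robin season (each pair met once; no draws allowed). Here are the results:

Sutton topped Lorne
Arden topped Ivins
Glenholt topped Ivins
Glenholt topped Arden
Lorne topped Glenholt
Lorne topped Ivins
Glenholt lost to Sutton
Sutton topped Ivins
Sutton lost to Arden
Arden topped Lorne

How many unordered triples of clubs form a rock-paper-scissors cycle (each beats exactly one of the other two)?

Win totals: Lorne 2, Glenholt 2, Arden 3, Sutton 3, Ivins 0.
A club with w wins dominates both others in C(w,2) triples; summing gives 1 + 1 + 3 + 3 + 0 = 8 transitive triples.
Total triples C(5,3) = 10, so cyclic triples = 10 − 8 = 2.

2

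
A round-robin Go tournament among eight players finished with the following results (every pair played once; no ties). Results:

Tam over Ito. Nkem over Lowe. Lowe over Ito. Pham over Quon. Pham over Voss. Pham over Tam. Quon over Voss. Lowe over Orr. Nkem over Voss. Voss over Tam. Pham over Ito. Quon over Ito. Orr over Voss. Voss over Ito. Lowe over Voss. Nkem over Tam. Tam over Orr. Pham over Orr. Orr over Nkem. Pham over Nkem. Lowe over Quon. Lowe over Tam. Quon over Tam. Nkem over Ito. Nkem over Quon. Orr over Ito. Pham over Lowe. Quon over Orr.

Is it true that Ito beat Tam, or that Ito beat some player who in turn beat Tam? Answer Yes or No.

Ito did not beat Tam directly.
Ito beat no one, so there is no intermediate player.

No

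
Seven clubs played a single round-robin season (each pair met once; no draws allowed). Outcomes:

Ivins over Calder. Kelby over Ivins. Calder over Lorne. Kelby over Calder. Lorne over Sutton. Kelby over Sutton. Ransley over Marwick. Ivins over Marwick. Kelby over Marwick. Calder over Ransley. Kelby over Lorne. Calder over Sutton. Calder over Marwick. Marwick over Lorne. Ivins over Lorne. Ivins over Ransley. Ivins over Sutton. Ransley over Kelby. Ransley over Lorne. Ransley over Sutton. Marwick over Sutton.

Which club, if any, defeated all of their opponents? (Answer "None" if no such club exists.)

Highest win total is Kelby with 5 (out of 6 possible).
Kelby lost to Ransley, so no club went undefeated.

None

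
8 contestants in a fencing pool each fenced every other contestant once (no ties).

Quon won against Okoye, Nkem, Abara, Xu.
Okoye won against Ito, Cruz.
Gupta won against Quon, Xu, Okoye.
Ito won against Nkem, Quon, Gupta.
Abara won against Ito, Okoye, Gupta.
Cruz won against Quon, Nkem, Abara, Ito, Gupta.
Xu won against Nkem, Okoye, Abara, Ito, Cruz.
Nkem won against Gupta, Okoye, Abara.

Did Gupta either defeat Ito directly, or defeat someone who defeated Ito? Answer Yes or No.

Gupta did not beat Ito directly.
Gupta beat Quon, Xu, Okoye. Of those, Xu beat Ito.

Yes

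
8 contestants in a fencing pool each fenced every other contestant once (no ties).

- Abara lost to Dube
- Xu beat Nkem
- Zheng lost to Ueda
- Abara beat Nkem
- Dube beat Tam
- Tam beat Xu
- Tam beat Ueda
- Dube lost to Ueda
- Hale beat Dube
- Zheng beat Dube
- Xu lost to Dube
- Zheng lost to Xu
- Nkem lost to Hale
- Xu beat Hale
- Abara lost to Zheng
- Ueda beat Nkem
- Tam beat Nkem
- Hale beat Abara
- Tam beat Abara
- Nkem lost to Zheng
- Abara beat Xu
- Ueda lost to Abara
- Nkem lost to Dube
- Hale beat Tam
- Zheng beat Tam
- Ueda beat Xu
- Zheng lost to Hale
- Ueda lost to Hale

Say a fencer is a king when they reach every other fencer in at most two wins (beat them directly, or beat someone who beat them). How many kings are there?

5

Abara cannot reach Tam in two steps.
Tam reaches everyone (king).
Xu reaches everyone (king).
Nkem cannot reach Abara, Tam, Xu, Dube, Ueda, Zheng, Hale in two steps.
Dube reaches everyone (king).
Ueda reaches everyone (king).
Zheng cannot reach Hale in two steps.
Hale reaches everyone (king).
Kings: Tam, Xu, Dube, Ueda, Hale — 5.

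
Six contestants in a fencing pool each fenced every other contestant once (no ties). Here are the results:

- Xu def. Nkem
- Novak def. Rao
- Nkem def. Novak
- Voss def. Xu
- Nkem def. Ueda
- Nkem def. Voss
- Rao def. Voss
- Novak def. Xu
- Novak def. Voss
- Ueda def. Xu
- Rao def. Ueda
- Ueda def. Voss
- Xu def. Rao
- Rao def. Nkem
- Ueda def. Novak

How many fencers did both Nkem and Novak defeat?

1

Nkem beat: Ueda, Voss, Novak.
Novak beat: Xu, Voss, Rao.
Both beat: Voss — 1.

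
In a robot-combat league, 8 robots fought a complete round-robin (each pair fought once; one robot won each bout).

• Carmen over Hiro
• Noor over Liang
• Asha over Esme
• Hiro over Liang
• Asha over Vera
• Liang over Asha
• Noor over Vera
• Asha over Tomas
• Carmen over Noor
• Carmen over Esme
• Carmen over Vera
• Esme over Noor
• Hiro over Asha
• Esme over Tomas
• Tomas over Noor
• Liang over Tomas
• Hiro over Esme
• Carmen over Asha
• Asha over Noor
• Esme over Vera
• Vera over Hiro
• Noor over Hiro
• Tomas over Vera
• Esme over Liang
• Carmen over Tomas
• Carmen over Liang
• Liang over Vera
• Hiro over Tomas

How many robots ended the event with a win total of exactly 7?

1

Win totals: Liang 3, Asha 4, Hiro 4, Noor 3, Vera 1, Tomas 2, Carmen 7, Esme 4.
Exactly 7: Carmen — 1 robot.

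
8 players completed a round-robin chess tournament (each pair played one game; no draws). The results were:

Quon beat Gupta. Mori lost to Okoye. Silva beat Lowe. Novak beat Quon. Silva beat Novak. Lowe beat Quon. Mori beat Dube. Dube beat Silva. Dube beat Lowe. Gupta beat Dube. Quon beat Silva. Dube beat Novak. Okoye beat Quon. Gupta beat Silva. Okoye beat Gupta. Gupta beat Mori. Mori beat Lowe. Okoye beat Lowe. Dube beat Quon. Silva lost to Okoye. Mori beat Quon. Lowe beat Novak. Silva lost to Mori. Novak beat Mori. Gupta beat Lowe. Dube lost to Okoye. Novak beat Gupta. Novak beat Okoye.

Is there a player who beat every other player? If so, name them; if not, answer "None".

None

Highest win total is Okoye with 6 (out of 7 possible).
Okoye lost to Novak, so no player went undefeated.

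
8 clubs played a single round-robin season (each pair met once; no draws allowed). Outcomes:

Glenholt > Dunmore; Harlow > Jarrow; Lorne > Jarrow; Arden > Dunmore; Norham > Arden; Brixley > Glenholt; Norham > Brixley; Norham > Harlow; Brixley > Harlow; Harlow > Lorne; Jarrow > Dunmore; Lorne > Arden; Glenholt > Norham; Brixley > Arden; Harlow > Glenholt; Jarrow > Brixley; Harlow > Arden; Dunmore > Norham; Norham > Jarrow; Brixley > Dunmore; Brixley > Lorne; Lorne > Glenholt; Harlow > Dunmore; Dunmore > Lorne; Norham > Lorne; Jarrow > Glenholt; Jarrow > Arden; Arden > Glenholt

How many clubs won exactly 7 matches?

Win totals: Arden 2, Norham 5, Lorne 3, Dunmore 2, Brixley 5, Jarrow 4, Glenholt 2, Harlow 5.
No club has exactly 7 wins.

0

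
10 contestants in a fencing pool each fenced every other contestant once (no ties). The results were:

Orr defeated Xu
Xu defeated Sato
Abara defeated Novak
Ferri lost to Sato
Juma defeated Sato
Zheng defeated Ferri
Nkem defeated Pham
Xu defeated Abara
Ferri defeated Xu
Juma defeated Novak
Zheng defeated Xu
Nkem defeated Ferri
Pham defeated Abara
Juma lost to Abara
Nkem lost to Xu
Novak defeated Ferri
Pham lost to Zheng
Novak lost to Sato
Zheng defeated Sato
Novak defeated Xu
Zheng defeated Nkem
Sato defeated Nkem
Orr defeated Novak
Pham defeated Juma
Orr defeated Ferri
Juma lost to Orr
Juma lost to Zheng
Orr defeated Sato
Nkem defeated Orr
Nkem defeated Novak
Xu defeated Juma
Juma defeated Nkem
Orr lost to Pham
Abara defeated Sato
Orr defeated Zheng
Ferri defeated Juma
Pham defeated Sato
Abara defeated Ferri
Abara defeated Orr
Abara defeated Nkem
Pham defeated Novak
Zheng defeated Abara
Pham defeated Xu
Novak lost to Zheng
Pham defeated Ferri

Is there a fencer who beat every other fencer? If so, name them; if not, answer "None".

None

Highest win total is Zheng with 8 (out of 9 possible).
Zheng lost to Orr, so no fencer went undefeated.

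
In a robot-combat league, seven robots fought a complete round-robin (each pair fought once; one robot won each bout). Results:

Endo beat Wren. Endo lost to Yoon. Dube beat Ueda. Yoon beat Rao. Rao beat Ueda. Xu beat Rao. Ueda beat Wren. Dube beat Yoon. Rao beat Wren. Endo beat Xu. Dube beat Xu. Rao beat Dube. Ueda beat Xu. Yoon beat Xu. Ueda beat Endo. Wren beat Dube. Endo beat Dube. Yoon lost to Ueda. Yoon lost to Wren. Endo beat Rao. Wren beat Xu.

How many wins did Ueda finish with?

Ueda's results: beat Yoon, Wren, Endo, Xu; lost to Dube, Rao.
That is 4 wins.

4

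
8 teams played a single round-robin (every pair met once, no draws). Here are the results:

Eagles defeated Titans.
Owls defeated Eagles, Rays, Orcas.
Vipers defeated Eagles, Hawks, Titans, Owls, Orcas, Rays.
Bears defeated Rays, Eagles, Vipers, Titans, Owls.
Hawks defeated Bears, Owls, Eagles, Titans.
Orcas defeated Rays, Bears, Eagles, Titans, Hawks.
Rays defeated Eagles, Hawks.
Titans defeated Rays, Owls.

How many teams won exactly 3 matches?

Win totals: Eagles 1, Bears 5, Hawks 4, Rays 2, Titans 2, Orcas 5, Owls 3, Vipers 6.
Exactly 3: Owls — 1 team.

1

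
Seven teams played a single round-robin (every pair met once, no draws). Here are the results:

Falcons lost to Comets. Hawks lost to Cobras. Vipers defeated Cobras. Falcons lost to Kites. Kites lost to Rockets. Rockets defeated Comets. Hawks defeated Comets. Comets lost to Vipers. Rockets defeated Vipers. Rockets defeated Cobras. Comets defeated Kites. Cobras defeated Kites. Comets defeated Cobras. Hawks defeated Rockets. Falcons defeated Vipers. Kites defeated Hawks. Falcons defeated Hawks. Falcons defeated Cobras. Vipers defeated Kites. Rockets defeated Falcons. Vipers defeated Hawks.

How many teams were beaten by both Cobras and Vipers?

Cobras beat: Kites, Hawks.
Vipers beat: Cobras, Kites, Comets, Hawks.
Both beat: Kites, Hawks — 2.

2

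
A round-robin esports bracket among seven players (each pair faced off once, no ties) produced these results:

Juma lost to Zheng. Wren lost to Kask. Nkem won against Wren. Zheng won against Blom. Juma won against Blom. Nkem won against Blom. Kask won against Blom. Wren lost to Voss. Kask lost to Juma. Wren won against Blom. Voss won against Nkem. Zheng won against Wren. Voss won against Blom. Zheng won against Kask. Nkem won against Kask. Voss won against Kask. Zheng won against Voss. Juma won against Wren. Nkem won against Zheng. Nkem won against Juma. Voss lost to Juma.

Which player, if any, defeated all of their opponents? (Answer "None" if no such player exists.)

Highest win total is Zheng with 5 (out of 6 possible).
Zheng lost to Nkem, so no player went undefeated.

None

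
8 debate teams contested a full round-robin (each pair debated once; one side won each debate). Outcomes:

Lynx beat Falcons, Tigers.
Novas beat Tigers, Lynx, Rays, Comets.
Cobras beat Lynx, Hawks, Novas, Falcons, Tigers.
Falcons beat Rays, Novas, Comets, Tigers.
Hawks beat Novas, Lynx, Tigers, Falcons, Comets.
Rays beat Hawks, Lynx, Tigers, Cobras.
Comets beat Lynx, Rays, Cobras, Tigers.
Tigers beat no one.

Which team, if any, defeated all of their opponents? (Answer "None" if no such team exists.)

None

Highest win total is Hawks with 5 (out of 7 possible).
Hawks lost to Rays, Cobras, so no team went undefeated.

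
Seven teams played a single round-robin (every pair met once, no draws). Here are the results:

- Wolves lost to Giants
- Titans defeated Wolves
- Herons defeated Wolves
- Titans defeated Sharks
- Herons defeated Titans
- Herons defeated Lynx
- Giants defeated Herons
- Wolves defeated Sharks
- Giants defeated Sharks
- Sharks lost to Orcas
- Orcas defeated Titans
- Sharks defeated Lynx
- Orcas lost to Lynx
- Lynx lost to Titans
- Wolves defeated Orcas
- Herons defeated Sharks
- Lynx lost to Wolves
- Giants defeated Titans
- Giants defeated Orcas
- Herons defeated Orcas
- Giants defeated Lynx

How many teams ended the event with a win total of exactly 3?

Win totals: Titans 3, Herons 5, Giants 6, Wolves 3, Lynx 1, Sharks 1, Orcas 2.
Exactly 3: Titans, Wolves — 2 teams.

2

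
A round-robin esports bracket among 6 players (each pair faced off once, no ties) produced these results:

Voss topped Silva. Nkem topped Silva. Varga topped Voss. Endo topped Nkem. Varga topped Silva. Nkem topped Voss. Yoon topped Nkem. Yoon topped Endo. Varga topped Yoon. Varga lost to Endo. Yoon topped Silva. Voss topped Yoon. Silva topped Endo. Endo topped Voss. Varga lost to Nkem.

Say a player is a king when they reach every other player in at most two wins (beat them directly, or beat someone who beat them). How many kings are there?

Nkem reaches everyone (king).
Silva cannot reach Yoon in two steps.
Varga reaches everyone (king).
Voss cannot reach Varga in two steps.
Yoon reaches everyone (king).
Endo reaches everyone (king).
Kings: Nkem, Varga, Yoon, Endo — 4.

4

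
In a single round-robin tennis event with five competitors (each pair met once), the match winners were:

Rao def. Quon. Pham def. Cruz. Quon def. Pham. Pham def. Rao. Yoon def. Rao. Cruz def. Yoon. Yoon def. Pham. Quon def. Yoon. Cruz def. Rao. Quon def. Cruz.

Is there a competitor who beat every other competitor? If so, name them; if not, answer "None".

None

Highest win total is Quon with 3 (out of 4 possible).
Quon lost to Rao, so no competitor went undefeated.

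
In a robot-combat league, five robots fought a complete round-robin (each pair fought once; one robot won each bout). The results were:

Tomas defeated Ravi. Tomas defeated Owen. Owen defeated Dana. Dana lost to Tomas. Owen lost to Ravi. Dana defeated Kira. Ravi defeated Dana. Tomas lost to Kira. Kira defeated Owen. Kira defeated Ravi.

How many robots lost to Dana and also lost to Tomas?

0

Dana beat: Kira.
Tomas beat: Owen, Dana, Ravi.
No one was beaten by both.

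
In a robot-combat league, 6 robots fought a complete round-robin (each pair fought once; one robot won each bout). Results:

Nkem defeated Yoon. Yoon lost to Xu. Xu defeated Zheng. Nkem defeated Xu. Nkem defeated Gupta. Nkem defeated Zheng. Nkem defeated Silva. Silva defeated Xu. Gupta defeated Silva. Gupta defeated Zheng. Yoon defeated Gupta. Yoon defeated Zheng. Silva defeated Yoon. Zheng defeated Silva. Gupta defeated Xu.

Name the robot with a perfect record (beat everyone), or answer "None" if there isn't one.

Nkem

Nkem has 5 wins out of 5 opponents — a perfect record.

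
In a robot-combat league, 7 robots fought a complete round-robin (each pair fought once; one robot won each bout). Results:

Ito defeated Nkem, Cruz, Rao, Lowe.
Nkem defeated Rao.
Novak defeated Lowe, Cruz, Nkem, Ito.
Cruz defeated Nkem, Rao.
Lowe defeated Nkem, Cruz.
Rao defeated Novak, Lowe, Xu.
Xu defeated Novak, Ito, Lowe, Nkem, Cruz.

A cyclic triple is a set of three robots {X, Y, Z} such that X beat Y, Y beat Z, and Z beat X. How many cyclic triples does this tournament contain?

8

Win totals: Lowe 2, Xu 5, Rao 3, Nkem 1, Novak 4, Cruz 2, Ito 4.
A robot with w wins dominates both others in C(w,2) triples; summing gives 1 + 10 + 3 + 0 + 6 + 1 + 6 = 27 transitive triples.
Total triples C(7,3) = 35, so cyclic triples = 35 − 27 = 8.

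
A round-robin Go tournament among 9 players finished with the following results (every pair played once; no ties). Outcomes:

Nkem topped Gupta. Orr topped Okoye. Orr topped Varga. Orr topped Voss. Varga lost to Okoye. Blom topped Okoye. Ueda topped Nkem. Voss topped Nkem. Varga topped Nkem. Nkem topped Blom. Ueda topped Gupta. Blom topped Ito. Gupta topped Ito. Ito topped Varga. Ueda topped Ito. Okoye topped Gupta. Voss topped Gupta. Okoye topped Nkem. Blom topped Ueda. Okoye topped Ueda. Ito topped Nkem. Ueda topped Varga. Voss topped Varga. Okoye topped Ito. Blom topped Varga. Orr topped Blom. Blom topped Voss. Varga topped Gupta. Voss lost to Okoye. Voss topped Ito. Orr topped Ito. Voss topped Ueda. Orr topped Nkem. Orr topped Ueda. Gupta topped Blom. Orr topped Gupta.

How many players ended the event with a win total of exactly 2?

4

Win totals: Orr 8, Okoye 6, Ueda 4, Varga 2, Blom 5, Nkem 2, Ito 2, Voss 5, Gupta 2.
Exactly 2: Varga, Nkem, Ito, Gupta — 4 players.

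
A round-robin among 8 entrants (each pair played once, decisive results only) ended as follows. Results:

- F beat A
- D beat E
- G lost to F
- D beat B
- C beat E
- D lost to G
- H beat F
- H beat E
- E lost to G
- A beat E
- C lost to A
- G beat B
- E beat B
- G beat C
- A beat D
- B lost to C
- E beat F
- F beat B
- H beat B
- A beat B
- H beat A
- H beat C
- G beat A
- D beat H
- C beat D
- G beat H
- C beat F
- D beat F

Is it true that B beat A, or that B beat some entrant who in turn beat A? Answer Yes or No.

B did not beat A directly.
B beat no one, so there is no intermediate entrant.

No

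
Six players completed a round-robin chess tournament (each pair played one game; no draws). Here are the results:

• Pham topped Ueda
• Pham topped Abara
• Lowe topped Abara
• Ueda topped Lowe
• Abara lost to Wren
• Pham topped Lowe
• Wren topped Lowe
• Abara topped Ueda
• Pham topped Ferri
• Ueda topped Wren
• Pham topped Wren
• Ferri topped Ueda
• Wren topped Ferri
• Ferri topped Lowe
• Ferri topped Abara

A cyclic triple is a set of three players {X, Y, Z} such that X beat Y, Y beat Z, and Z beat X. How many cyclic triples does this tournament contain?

Win totals: Lowe 1, Ferri 3, Pham 5, Wren 3, Abara 1, Ueda 2.
A player with w wins dominates both others in C(w,2) triples; summing gives 0 + 3 + 10 + 3 + 0 + 1 = 17 transitive triples.
Total triples C(6,3) = 20, so cyclic triples = 20 − 17 = 3.

3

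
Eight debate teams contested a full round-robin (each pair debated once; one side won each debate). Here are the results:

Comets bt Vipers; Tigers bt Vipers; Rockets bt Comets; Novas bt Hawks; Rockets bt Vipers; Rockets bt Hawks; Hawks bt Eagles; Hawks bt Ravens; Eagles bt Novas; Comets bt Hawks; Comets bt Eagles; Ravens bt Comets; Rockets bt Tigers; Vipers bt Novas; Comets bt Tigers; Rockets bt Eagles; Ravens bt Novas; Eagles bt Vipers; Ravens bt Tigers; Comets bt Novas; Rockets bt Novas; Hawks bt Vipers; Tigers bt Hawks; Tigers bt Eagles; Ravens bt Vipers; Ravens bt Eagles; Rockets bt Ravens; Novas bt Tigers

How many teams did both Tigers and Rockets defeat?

3

Tigers beat: Vipers, Hawks, Eagles.
Rockets beat: Vipers, Ravens, Novas, Tigers, Hawks, Comets, Eagles.
Both beat: Vipers, Hawks, Eagles — 3.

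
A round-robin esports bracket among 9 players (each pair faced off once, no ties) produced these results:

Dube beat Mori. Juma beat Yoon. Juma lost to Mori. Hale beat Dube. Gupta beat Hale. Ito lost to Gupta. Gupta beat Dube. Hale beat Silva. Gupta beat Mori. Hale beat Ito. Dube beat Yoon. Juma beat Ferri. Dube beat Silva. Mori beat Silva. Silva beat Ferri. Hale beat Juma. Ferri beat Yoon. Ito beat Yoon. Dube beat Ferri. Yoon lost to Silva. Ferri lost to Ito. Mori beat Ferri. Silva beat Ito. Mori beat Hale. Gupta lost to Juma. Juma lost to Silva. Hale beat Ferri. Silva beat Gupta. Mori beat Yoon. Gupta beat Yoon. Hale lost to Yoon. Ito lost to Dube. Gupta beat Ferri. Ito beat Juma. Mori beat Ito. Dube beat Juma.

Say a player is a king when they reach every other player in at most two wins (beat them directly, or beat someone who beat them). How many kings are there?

5

Dube reaches everyone (king).
Yoon cannot reach Gupta, Mori in two steps.
Ito cannot reach Dube, Silva, Mori in two steps.
Gupta reaches everyone (king).
Juma cannot reach Silva in two steps.
Ferri cannot reach Dube, Ito, Gupta, Juma, Silva, Mori in two steps.
Hale reaches everyone (king).
Silva reaches everyone (king).
Mori reaches everyone (king).
Kings: Dube, Gupta, Hale, Silva, Mori — 5.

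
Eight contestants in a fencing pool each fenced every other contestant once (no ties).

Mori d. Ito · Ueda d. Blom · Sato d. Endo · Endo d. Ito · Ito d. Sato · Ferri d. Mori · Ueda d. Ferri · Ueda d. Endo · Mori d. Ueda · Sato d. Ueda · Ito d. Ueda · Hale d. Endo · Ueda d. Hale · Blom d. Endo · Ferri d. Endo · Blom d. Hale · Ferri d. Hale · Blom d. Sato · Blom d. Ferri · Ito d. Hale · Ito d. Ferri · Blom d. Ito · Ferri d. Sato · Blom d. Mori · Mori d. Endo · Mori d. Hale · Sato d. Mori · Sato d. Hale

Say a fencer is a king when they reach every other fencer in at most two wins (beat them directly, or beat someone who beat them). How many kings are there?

5

Endo cannot reach Blom, Mori in two steps.
Ueda reaches everyone (king).
Sato reaches everyone (king).
Blom reaches everyone (king).
Hale cannot reach Ueda, Sato, Blom, Ferri, Mori in two steps.
Ferri cannot reach Blom in two steps.
Ito reaches everyone (king).
Mori reaches everyone (king).
Kings: Ueda, Sato, Blom, Ito, Mori — 5.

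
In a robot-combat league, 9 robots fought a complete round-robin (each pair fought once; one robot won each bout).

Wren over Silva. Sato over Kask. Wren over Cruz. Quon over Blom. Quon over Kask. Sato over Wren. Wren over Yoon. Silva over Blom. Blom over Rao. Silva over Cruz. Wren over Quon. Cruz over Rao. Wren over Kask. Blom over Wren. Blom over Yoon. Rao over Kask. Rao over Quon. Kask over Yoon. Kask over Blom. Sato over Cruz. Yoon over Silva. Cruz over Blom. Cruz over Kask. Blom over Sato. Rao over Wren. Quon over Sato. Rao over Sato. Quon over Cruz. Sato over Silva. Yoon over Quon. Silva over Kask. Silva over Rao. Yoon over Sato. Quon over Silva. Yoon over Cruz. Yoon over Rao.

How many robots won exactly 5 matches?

3

Win totals: Wren 5, Kask 2, Silva 4, Quon 5, Blom 4, Cruz 3, Rao 4, Sato 4, Yoon 5.
Exactly 5: Wren, Quon, Yoon — 3 robots.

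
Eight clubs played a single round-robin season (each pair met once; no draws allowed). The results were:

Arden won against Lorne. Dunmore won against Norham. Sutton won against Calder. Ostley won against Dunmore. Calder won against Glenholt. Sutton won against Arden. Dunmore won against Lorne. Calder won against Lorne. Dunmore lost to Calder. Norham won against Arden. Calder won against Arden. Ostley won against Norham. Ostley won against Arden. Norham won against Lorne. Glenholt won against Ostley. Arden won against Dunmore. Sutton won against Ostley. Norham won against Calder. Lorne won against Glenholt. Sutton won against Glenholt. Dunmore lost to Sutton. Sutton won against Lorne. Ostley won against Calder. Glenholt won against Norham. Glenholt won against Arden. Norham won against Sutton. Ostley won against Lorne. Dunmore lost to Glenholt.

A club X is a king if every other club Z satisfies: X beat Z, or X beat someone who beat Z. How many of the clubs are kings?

4

Sutton reaches everyone (king).
Lorne cannot reach Sutton, Calder in two steps.
Glenholt reaches everyone (king).
Dunmore cannot reach Ostley in two steps.
Calder cannot reach Sutton in two steps.
Norham reaches everyone (king).
Arden cannot reach Sutton, Calder, Ostley in two steps.
Ostley reaches everyone (king).
Kings: Sutton, Glenholt, Norham, Ostley — 4.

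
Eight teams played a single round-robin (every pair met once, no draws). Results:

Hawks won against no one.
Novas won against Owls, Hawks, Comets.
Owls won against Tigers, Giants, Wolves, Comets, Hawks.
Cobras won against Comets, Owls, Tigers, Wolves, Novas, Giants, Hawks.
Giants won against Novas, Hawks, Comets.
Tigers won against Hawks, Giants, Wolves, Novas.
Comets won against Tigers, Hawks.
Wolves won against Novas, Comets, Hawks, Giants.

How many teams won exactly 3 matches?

Win totals: Owls 5, Comets 2, Tigers 4, Novas 3, Wolves 4, Giants 3, Hawks 0, Cobras 7.
Exactly 3: Novas, Giants — 2 teams.

2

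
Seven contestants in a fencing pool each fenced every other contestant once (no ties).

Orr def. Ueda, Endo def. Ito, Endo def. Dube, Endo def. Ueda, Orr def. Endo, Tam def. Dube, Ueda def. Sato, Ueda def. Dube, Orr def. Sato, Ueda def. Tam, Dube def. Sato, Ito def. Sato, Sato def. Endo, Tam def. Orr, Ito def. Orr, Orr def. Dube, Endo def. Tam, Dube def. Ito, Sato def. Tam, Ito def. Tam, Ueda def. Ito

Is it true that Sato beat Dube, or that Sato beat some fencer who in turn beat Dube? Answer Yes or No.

Sato did not beat Dube directly.
Sato beat Endo, Tam. Of those, Endo beat Dube.

Yes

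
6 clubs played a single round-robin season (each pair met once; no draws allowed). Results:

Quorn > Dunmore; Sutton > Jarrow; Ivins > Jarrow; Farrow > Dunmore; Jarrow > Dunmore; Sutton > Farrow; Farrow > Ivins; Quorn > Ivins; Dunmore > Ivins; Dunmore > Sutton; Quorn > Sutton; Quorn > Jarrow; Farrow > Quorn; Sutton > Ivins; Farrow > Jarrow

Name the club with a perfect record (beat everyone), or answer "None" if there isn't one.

Highest win total is Quorn with 4 (out of 5 possible).
Quorn lost to Farrow, so no club went undefeated.

None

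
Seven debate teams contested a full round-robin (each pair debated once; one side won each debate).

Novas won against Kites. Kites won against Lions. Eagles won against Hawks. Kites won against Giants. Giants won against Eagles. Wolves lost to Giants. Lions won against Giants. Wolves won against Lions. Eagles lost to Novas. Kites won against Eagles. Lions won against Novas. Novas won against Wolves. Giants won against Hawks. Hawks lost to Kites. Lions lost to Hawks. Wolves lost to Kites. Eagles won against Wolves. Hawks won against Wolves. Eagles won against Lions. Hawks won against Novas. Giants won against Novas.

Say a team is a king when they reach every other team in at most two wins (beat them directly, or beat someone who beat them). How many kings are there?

Hawks reaches everyone (king).
Novas reaches everyone (king).
Lions reaches everyone (king).
Eagles cannot reach Kites in two steps.
Giants reaches everyone (king).
Kites reaches everyone (king).
Wolves cannot reach Hawks, Eagles, Kites in two steps.
Kings: Hawks, Novas, Lions, Giants, Kites — 5.

5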